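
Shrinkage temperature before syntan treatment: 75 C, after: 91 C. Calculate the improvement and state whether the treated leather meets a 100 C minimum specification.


Improvement = 91 - 75 = 16 C
Spec check: 91 C >= 100 C? No


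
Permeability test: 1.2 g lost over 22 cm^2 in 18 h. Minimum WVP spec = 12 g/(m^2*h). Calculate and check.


WVP = 30.30 g/(m^2*h)
Meets specification: Yes

WVP = 1.2 / (22 x 18) x 10000 = 30.30 g/(m^2*h)
Minimum: 12 g/(m^2*h)
Meets spec: Yes


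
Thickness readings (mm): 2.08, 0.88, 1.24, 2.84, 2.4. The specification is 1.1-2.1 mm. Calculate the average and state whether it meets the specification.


Sum = 9.44
Average = 9.44 / 5 = 1.89 mm
Specification range: 1.1 to 2.1 mm
Within spec: Yes


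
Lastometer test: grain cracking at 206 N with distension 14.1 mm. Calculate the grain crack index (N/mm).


Grain crack index = force / distension
Index = 206 / 14.1 = 14.6 N/mm


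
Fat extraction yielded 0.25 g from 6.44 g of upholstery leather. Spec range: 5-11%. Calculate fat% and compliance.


Fat content = 3.9%
Compliant: No

Fat% = 0.25 / 6.44 x 100 = 3.9%
Spec range: 5-11%
Compliant: No


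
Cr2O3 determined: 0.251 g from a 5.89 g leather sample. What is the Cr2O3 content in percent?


Cr2O3% = 0.251 / 5.89 x 100
Cr2O3% = 4.26%


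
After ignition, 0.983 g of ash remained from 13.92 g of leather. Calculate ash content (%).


7.06%


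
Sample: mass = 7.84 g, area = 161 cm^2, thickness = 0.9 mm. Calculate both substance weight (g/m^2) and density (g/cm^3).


SW = 7.84 / 161 x 10000 = 487.0 g/m^2
Volume = 161 x 0.9 / 10 = 14.49 cm^3
Density = 7.84 / 14.49 = 0.541 g/cm^3


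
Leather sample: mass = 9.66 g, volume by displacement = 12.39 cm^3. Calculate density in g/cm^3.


0.780 g/cm^3

Density = mass / volume
Density = 9.66 / 12.39 = 0.780 g/cm^3


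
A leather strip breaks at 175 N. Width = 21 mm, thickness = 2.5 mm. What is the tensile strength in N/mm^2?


3.33 N/mm^2

Cross-sectional area = 21 x 2.5 = 52.5 mm^2
Tensile strength = 175 / 52.5 = 3.33 N/mm^2


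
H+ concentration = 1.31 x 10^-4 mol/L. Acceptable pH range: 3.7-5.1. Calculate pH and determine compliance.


pH = -log10(1.31 x 10^-4) = 3.88
Range: 3.7 to 5.1
Compliant: Yes


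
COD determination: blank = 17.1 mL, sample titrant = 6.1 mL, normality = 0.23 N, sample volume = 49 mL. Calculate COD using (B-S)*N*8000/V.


413.1 mg/L

COD = (17.1 - 6.1) x 0.23 x 8000 / 49
COD = 11.0 x 0.23 x 8000 / 49
COD = 413.1 mg/L


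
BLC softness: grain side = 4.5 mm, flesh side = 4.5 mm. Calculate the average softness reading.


Average = (4.5 + 4.5) / 2
Average = 4.50 mm


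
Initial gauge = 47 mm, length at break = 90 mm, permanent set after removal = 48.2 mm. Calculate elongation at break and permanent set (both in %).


Elongation at break = 91.5%
Permanent set = 2.6%


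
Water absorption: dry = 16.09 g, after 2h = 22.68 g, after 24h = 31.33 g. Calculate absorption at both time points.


WA (2h) = (22.68 - 16.09) / 16.09 x 100 = 41.0%
WA (24h) = (31.33 - 16.09) / 16.09 x 100 = 94.7%


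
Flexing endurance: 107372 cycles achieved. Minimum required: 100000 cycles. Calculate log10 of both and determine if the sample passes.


Achieved: log10 = 5.03
Required: log10 = 5.00
Passes: Yes

log10(107372) = 5.03
log10(100000) = 5.00
Passes: Yes


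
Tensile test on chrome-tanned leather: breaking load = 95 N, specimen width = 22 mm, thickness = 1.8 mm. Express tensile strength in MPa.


2.40 MPa


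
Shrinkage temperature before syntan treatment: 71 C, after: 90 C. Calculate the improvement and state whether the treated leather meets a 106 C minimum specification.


Improvement = 90 - 71 = 19 C
Spec check: 90 C >= 106 C? No


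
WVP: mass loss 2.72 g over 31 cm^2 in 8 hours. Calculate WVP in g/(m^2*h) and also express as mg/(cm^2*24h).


WVP = 109.68 g/(m^2*h)
Daily rate = 263.23 mg/(cm^2*24h)


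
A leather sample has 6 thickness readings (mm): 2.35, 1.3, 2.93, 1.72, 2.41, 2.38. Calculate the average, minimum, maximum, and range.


Average = 2.18 mm
Min = 1.3 mm
Max = 2.93 mm
Range = 1.63 mm

Sum = 13.09
Average = 13.09 / 6 = 2.18 mm
Minimum = 1.3 mm
Maximum = 2.93 mm
Range = 2.93 - 1.3 = 1.63 mm


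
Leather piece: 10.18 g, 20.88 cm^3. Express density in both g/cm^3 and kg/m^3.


Density = 10.18 / 20.88 = 0.488 g/cm^3
Convert: 0.488 x 1000 = 488 kg/m^3


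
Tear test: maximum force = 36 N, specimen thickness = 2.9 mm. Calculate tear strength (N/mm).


Tear strength = force / thickness
Tear = 36 / 2.9 = 12.4 N/mm


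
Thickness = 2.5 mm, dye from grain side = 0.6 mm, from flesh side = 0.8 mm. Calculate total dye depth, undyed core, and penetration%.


Total dyed = 1.40 mm
Undyed core = 1.10 mm
Penetration = 56.0%

Total dyed = 0.6 + 0.8 = 1.40 mm
Undyed core = 2.5 - 1.40 = 1.10 mm
Penetration = 1.40 / 2.5 x 100 = 56.0%


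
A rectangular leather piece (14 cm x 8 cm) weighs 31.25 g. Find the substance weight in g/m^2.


2790.2 g/m^2


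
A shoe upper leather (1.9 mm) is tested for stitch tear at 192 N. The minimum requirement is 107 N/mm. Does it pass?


STS = 101.1 N/mm
Passes: No


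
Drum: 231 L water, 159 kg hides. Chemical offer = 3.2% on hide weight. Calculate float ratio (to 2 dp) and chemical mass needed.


Float ratio = 1.45
Chemical needed = 5.088 kg


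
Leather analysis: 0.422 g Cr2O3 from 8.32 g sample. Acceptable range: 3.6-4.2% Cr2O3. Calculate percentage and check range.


Cr2O3% = 0.422 / 8.32 x 100 = 5.07%
Acceptable range: 3.6 to 4.2%
Within range: No


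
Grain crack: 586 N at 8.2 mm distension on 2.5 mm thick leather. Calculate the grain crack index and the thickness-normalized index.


Crack index = 586 / 8.2 = 71.5 N/mm
Normalized = 71.5 / 2.5 = 28.6 N/mm per mm


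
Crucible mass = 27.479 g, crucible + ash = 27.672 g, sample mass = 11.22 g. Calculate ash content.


Ash mass = 0.193 g
Ash content = 1.72%


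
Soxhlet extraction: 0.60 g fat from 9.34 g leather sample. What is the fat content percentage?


6.4%

Fat content = 0.60 / 9.34 x 100
Fat = 6.4%


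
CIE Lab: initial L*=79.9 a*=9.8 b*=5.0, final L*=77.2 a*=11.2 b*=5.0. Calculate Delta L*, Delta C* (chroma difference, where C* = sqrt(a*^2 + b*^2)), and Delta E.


Delta L* = 77.2 - 79.9 = -2.7
C1* = sqrt((9.8)^2 + (5.0)^2) = 11.002
C2* = sqrt((11.2)^2 + (5.0)^2) = 12.265
Delta C* = 12.265 - 11.002 = 1.26
Delta E = sqrt((-2.7)^2 + (1.4)^2 + (0.0)^2) = 3.04


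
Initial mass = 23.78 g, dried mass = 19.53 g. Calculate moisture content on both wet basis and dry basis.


Moisture lost = 23.78 - 19.53 = 4.25 g
Wet basis MC = 4.25 / 23.78 x 100 = 17.9%
Dry basis MC = 4.25 / 19.53 x 100 = 21.8%


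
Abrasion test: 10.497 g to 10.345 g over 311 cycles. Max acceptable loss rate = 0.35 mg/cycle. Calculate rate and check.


Loss = 10.497 - 10.345 = 0.152 g
Rate = 0.152 g / 311 cycles x 1000 = 0.489 mg/cycle
Max = 0.35 mg/cycle
Passes: No


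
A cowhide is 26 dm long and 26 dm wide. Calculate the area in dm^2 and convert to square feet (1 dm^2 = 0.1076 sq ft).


676 dm^2
72.74 sq ft


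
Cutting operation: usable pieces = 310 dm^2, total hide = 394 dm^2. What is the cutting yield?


Yield = usable / total x 100
Yield = 310 / 394 x 100 = 78.7%


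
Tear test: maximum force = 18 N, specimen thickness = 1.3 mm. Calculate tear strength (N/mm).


13.8 N/mm

Tear strength = force / thickness
Tear = 18 / 1.3 = 13.8 N/mm


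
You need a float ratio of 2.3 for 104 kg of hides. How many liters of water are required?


Water = hide weight x target ratio
Water = 104 x 2.3 = 239.2 L


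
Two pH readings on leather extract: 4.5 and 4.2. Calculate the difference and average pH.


Difference = 0.3
Average pH = 4.35

Difference = |4.5 - 4.2| = 0.3
Average = (4.5 + 4.2) / 2 = 4.35


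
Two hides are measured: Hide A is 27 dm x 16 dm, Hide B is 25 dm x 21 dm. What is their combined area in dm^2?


957 dm^2

Hide A area = 27 x 16 = 432 dm^2
Hide B area = 25 x 21 = 525 dm^2
Total = 432 + 525 = 957 dm^2


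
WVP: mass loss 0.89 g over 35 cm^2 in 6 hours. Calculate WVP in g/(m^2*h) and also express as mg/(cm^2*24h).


WVP = 0.89 / (35 x 6) x 10000 = 42.38 g/(m^2*h)
Mass loss in mg = 0.89 x 1000 = 890 mg
Per cm^2 per 24h in mg: 890 x 24 / (35 x 6) = 21360 / 210 = 101.71 mg/(cm^2*24h)


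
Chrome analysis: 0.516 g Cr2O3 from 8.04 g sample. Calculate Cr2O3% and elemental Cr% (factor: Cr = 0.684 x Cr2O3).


Cr2O3 = 6.42%
Cr = 4.39%

Cr2O3% = 0.516 / 8.04 x 100 = 6.42%
Cr% = 6.42 x 0.684 = 4.39%


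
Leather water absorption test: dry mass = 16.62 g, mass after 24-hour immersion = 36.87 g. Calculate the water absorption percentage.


121.8%


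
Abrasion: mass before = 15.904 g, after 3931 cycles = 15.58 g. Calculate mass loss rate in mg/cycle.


Mass loss = 15.904 - 15.58 = 0.324 g
Rate = 0.324 / 3931 x 1000 = 0.082 mg/cycle


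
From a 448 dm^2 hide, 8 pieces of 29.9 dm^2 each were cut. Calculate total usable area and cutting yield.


Usable area = 239.2 dm^2
Yield = 53.4%

Total usable = 8 x 29.9 = 239.2 dm^2
Yield = 239.2 / 448 x 100 = 53.4%


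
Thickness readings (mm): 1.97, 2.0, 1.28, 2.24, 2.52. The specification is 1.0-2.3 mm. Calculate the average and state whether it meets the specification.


Sum = 10.01
Average = 10.01 / 5 = 2.00 mm
Specification range: 1.0 to 2.3 mm
Within spec: Yes


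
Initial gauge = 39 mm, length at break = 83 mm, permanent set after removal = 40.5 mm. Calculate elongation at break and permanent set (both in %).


Elongation at break = (83 - 39) / 39 x 100 = 112.8%
Permanent set = (40.5 - 39) / 39 x 100 = 3.8%


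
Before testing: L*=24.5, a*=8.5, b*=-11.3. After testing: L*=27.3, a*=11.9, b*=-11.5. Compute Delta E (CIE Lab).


Delta E = 4.41

dL = 27.3 - 24.5 = 2.8
da = 11.9 - 8.5 = 3.4
db = -11.5 - (-11.3) = -0.2
dE = sqrt((2.8)^2 + (3.4)^2 + (-0.2)^2) = 4.41


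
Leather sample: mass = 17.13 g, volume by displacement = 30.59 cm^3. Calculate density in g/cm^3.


0.560 g/cm^3


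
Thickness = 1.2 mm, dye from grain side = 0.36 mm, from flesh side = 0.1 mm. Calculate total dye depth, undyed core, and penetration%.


Total dyed = 0.36 + 0.1 = 0.46 mm
Undyed core = 1.2 - 0.46 = 0.74 mm
Penetration = 0.46 / 1.2 x 100 = 38.3%


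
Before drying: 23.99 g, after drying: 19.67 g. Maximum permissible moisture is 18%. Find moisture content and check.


Moisture content = 18.0%
Acceptable: Yes


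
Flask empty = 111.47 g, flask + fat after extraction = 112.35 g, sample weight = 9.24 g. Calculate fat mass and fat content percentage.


Fat mass = 112.35 - 111.47 = 0.88 g
Fat% = 0.88 / 9.24 x 100 = 9.5%


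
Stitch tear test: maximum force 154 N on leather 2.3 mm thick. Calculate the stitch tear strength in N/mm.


67.0 N/mm

Stitch tear strength = force / thickness
STS = 154 / 2.3 = 67.0 N/mm


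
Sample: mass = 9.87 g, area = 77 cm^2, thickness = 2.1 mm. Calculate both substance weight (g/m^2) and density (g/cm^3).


Substance weight = 1281.8 g/m^2
Density = 0.610 g/cm^3


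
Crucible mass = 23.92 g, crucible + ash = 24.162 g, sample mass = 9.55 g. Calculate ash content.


Ash mass = 0.242 g
Ash content = 2.53%


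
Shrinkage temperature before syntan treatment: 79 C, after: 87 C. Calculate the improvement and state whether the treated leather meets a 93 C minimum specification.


Improvement = 8 C
Meets 93 C spec: No

Improvement = 87 - 79 = 8 C
Spec check: 87 C >= 93 C? No


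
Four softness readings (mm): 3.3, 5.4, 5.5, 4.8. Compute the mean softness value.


4.75 mm


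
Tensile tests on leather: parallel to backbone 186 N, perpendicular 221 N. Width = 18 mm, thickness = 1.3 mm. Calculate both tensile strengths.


Parallel = 7.95 N/mm^2
Perpendicular = 9.44 N/mm^2

Area = 18 x 1.3 = 23.4 mm^2
TS (parallel) = 186 / 23.4 = 7.95 N/mm^2
TS (perpendicular) = 221 / 23.4 = 9.44 N/mm^2


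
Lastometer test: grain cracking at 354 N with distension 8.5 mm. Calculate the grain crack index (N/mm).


41.6 N/mm

Grain crack index = force / distension
Index = 354 / 8.5 = 41.6 N/mm


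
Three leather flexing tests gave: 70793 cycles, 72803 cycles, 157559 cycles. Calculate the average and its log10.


Average = (70793 + 72803 + 157559) / 3 = 100385 cycles
log10(100385) = 5.00


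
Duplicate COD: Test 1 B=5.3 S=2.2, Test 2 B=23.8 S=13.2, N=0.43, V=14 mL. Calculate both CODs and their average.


COD1 = (5.3 - 2.2) x 0.43 x 8000 / 14 = 761.7 mg/L
COD2 = (23.8 - 13.2) x 0.43 x 8000 / 14 = 2604.6 mg/L
Average = (761.7 + 2604.6) / 2 = 1683.2 mg/L


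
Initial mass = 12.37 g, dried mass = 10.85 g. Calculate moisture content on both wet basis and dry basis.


Wet basis = 12.3%
Dry basis = 14.0%

Moisture lost = 12.37 - 10.85 = 1.52 g
Wet basis MC = 1.52 / 12.37 x 100 = 12.3%
Dry basis MC = 1.52 / 10.85 x 100 = 14.0%


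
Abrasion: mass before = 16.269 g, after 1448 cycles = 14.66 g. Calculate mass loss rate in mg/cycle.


Mass loss = 16.269 - 14.66 = 1.609 g
Rate = 1.609 / 1448 x 1000 = 1.111 mg/cycle


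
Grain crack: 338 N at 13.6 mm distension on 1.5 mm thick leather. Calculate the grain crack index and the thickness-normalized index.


Crack index = 338 / 13.6 = 24.9 N/mm
Normalized = 24.9 / 1.5 = 16.6 N/mm per mm


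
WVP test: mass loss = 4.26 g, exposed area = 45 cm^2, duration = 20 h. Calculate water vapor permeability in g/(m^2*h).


47.33 g/(m^2*h)

WVP = mass_loss / (area x time) x 10000
WVP = 4.26 / (45 x 20) x 10000
WVP = 4.26 / 900 x 10000 = 47.33 g/(m^2*h)


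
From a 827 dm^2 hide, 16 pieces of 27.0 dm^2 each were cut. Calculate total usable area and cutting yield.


Total usable = 16 x 27.0 = 432.0 dm^2
Yield = 432.0 / 827 x 100 = 52.2%


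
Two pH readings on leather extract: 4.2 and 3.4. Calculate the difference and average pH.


Difference = 0.8
Average pH = 3.80

Difference = |4.2 - 3.4| = 0.8
Average = (4.2 + 3.4) / 2 = 3.80


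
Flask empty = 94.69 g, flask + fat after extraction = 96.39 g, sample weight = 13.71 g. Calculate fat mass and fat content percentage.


Fat mass = 1.70 g
Fat content = 12.4%


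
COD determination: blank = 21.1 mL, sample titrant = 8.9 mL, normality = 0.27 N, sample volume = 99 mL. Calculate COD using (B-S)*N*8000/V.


COD = (21.1 - 8.9) x 0.27 x 8000 / 99
COD = 12.2 x 0.27 x 8000 / 99
COD = 266.2 mg/L


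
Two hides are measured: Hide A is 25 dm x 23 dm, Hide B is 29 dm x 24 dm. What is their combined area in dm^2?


1271 dm^2


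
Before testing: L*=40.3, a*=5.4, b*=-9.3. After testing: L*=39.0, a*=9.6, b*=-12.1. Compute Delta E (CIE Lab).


Delta E = 5.21

dL = 39.0 - 40.3 = -1.3
da = 9.6 - 5.4 = 4.2
db = -12.1 - (-9.3) = -2.8
dE = sqrt((-1.3)^2 + (4.2)^2 + (-2.8)^2) = 5.21


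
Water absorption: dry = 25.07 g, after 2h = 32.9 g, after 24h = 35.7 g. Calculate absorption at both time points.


2h absorption = 31.2%
24h absorption = 42.4%

WA (2h) = (32.9 - 25.07) / 25.07 x 100 = 31.2%
WA (24h) = (35.7 - 25.07) / 25.07 x 100 = 42.4%


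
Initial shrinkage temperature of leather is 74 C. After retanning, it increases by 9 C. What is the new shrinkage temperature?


New Ts = 74 + 9 = 83 C


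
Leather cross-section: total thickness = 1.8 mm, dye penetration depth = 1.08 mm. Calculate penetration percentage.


Penetration% = 1.08 / 1.8 x 100
Penetration = 60.0%


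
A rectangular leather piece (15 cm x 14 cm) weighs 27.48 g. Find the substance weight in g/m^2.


Area = 15 x 14 = 210 cm^2
SW = 27.48 / 210 x 10000 = 1308.6 g/m^2


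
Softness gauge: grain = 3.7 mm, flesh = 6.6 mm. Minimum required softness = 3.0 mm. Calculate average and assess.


Average softness = 5.15 mm
Meets requirement: Yes


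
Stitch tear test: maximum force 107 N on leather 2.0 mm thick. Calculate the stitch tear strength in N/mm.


53.5 N/mm

Stitch tear strength = force / thickness
STS = 107 / 2.0 = 53.5 N/mm


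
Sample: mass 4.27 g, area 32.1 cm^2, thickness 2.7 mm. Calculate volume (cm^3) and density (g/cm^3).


Volume = 8.667 cm^3
Density = 0.493 g/cm^3


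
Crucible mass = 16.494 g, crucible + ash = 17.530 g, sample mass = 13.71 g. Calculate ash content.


Ash mass = 17.530 - 16.494 = 1.036 g
Ash% = 1.036 / 13.71 x 100 = 7.56%


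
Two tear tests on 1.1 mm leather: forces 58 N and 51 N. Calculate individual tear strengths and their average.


Tear 1 = 52.7 N/mm
Tear 2 = 46.4 N/mm
Average = 49.6 N/mm

Tear 1 = 58 / 1.1 = 52.7 N/mm
Tear 2 = 51 / 1.1 = 46.4 N/mm
Average = (52.7 + 46.4) / 2 = 49.6 N/mm


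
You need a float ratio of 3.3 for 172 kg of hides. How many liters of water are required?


567.6 L


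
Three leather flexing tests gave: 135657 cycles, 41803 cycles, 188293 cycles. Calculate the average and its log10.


Average = 121918 cycles
log10 = 5.09

Average = (135657 + 41803 + 188293) / 3 = 121918 cycles
log10(121918) = 5.09


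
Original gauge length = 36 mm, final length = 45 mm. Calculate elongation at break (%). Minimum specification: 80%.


Elongation = 25.0%
Meets spec: No

Extension = 45 - 36 = 9 mm
Elongation = 9 / 36 x 100 = 25.0%
Minimum required: 80%
Meets specification: No


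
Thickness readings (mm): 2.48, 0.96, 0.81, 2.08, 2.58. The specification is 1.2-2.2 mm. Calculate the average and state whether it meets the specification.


Sum = 8.91
Average = 8.91 / 5 = 1.78 mm
Specification range: 1.2 to 2.2 mm
Within spec: Yes


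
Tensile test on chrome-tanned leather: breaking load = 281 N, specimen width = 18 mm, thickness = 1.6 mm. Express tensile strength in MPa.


9.76 MPa

Cross-section = 18 x 1.6 = 28.8 mm^2
TS = 281 / 28.8 = 9.76 MPa
(1 N/mm^2 = 1 MPa)


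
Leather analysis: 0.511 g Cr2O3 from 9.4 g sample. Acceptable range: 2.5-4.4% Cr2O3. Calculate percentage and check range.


Cr2O3 = 5.44%
Within range: No


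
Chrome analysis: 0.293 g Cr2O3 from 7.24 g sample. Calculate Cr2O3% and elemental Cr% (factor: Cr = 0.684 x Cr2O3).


Cr2O3% = 0.293 / 7.24 x 100 = 4.05%
Cr% = 4.05 x 0.684 = 2.77%


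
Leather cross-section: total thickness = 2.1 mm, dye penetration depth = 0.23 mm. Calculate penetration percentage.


Penetration% = 0.23 / 2.1 x 100
Penetration = 11.0%


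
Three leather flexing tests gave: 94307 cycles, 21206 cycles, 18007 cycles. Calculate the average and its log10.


Average = (94307 + 21206 + 18007) / 3 = 44507 cycles
log10(44507) = 4.65


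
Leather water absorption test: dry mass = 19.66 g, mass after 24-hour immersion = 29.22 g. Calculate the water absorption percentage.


Water absorbed = 29.22 - 19.66 = 9.56 g
WA% = 9.56 / 19.66 x 100 = 48.6%


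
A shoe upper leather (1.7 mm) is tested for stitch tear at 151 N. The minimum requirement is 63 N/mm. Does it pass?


STS = 151 / 1.7 = 88.8 N/mm
Minimum required: 63 N/mm
Passes: Yes


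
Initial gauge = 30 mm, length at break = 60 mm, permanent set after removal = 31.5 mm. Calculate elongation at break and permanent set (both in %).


Elongation at break = 100.0%
Permanent set = 5.0%

Elongation at break = (60 - 30) / 30 x 100 = 100.0%
Permanent set = (31.5 - 30) / 30 x 100 = 5.0%


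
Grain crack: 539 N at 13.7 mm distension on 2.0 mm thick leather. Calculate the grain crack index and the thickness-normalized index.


Crack index = 539 / 13.7 = 39.3 N/mm
Normalized = 39.3 / 2.0 = 19.7 N/mm per mm


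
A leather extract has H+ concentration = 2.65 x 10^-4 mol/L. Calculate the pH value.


pH = -log10[H+]
pH = -log10(2.65 x 10^-4) = 3.58


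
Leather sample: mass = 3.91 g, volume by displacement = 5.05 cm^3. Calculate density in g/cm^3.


0.774 g/cm^3

Density = mass / volume
Density = 3.91 / 5.05 = 0.774 g/cm^3


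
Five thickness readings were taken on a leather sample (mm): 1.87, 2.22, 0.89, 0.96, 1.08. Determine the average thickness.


Sum = 1.87 + 2.22 + 0.89 + 0.96 + 1.08 = 7.02
Average = 7.02 / 5 = 1.40 mm


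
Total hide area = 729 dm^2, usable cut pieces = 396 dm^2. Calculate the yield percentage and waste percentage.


Yield = 54.3%
Waste = 45.7%

Yield = 396 / 729 x 100 = 54.3%
Waste = 729 - 396 = 333 dm^2
Waste% = 100 - 54.3 = 45.7%


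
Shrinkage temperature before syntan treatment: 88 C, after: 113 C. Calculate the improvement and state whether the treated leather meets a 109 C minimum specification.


Improvement = 113 - 88 = 25 C
Spec check: 113 C >= 109 C? Yes


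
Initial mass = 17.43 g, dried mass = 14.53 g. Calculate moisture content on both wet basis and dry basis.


Moisture lost = 17.43 - 14.53 = 2.90 g
Wet basis MC = 2.90 / 17.43 x 100 = 16.6%
Dry basis MC = 2.90 / 14.53 x 100 = 20.0%


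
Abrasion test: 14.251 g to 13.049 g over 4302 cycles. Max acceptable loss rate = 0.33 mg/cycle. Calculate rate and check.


Loss = 14.251 - 13.049 = 1.202 g
Rate = 1.202 g / 4302 cycles x 1000 = 0.279 mg/cycle
Max = 0.33 mg/cycle
Passes: Yes


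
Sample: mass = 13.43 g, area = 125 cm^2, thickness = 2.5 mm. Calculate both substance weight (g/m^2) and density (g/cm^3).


SW = 13.43 / 125 x 10000 = 1074.4 g/m^2
Volume = 125 x 2.5 / 10 = 31.25 cm^3
Density = 13.43 / 31.25 = 0.430 g/cm^3


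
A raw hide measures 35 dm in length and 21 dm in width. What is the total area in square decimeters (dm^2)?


Area = length x width
Area = 35 x 21 = 735 dm^2


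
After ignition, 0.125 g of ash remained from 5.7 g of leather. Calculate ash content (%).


2.19%

Ash% = 0.125 / 5.7 x 100
Ash% = 2.19%


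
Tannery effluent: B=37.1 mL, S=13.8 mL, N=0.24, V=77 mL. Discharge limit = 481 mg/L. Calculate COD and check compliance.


COD = (37.1 - 13.8) x 0.24 x 8000 / 77 = 581.0 mg/L
Limit: 481 mg/L
Compliant: No


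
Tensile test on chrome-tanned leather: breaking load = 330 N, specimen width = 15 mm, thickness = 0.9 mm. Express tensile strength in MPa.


Cross-section = 15 x 0.9 = 13.5 mm^2
TS = 330 / 13.5 = 24.44 MPa
(1 N/mm^2 = 1 MPa)


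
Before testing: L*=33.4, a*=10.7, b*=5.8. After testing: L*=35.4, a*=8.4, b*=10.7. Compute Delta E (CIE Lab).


Delta E = 5.77

dL = 35.4 - 33.4 = 2.0
da = 8.4 - 10.7 = -2.3
db = 10.7 - 5.8 = 4.9
dE = sqrt((2.0)^2 + (-2.3)^2 + (4.9)^2) = 5.77


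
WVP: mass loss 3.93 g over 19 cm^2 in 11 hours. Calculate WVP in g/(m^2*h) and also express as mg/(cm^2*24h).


WVP = 3.93 / (19 x 11) x 10000 = 188.04 g/(m^2*h)
Mass loss in mg = 3.93 x 1000 = 3930 mg
Per cm^2 per 24h in mg: 3930 x 24 / (19 x 11) = 94320 / 209 = 451.29 mg/(cm^2*24h)


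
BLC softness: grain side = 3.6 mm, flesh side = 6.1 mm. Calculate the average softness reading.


4.85 mm

Average = (3.6 + 6.1) / 2
Average = 4.85 mm


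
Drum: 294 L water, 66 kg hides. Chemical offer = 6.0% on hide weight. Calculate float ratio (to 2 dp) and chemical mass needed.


Float ratio = 4.45
Chemical needed = 3.96 kg

Float ratio = 294 / 66 = 4.45
Chemical = 66 x 6.0 / 100 = 3.96 kg


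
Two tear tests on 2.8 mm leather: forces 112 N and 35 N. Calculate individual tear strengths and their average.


Tear 1 = 112 / 2.8 = 40.0 N/mm
Tear 2 = 35 / 2.8 = 12.5 N/mm
Average = (40.0 + 12.5) / 2 = 26.3 N/mm


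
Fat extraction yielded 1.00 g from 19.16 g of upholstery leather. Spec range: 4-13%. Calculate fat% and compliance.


Fat% = 1.00 / 19.16 x 100 = 5.2%
Spec range: 4-13%
Compliant: Yes


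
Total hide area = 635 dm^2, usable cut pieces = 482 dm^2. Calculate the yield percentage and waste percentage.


Yield = 75.9%
Waste = 24.1%


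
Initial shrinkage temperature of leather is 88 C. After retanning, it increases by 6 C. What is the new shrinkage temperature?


New Ts = 88 + 6 = 94 C


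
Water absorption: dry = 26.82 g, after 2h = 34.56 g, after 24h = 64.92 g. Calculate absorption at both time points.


WA (2h) = (34.56 - 26.82) / 26.82 x 100 = 28.9%
WA (24h) = (64.92 - 26.82) / 26.82 x 100 = 142.1%


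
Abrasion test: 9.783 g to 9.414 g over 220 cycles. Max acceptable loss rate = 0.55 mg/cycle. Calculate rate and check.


Rate = 1.677 mg/cycle
Passes: No

Loss = 9.783 - 9.414 = 0.369 g
Rate = 0.369 g / 220 cycles x 1000 = 1.677 mg/cycle
Max = 0.55 mg/cycle
Passes: No


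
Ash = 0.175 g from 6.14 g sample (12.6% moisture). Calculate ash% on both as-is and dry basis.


As-is ash% = 0.175 / 6.14 x 100 = 2.85%
Dry mass = 6.14 x (100 - 12.6) / 100 = 5.36636 g
Dry-basis ash% = 0.175 / 5.36636 x 100 = 3.26%


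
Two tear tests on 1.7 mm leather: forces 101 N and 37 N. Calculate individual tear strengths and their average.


Tear 1 = 59.4 N/mm
Tear 2 = 21.8 N/mm
Average = 40.6 N/mm

Tear 1 = 101 / 1.7 = 59.4 N/mm
Tear 2 = 37 / 1.7 = 21.8 N/mm
Average = (59.4 + 21.8) / 2 = 40.6 N/mm


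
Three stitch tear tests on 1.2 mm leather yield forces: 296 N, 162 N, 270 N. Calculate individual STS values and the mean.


STS1 = 296 / 1.2 = 246.7 N/mm
STS2 = 162 / 1.2 = 135.0 N/mm
STS3 = 270 / 1.2 = 225.0 N/mm
Mean = (246.7 + 135.0 + 225.0) / 3 = 202.2 N/mm


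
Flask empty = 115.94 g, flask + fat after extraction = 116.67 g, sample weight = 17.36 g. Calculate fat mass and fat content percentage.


Fat mass = 116.67 - 115.94 = 0.73 g
Fat% = 0.73 / 17.36 x 100 = 4.2%


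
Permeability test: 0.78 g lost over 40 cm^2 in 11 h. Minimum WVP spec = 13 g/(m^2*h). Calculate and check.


WVP = 17.73 g/(m^2*h)
Meets specification: Yes


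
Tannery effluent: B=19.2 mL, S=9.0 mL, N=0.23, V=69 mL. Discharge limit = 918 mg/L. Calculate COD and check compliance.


COD = 272.0 mg/L
Compliant: Yes

COD = (19.2 - 9.0) x 0.23 x 8000 / 69 = 272.0 mg/L
Limit: 918 mg/L
Compliant: Yes


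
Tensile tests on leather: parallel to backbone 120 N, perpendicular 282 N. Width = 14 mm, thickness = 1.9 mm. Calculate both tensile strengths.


Area = 14 x 1.9 = 26.6 mm^2
TS (parallel) = 120 / 26.6 = 4.51 N/mm^2
TS (perpendicular) = 282 / 26.6 = 10.60 N/mm^2


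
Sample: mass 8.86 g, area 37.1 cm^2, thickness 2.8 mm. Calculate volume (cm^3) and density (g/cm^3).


Thickness in cm = 2.8 / 10 = 0.28 cm
Volume = 37.1 x 0.28 = 10.388 cm^3
Density = 8.86 / 10.388 = 0.853 g/cm^3


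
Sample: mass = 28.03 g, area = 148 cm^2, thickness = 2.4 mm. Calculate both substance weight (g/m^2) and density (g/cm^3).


Substance weight = 1893.9 g/m^2
Density = 0.789 g/cm^3

SW = 28.03 / 148 x 10000 = 1893.9 g/m^2
Volume = 148 x 2.4 / 10 = 35.52 cm^3
Density = 28.03 / 35.52 = 0.789 g/cm^3


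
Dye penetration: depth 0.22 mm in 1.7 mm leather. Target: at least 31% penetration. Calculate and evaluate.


Penetration = 12.9%
Meets target: No

Penetration = 0.22 / 1.7 x 100 = 12.9%
Target: 31%
Meets target: No


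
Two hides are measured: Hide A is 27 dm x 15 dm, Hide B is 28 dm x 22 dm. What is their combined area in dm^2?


1021 dm^2

Hide A area = 27 x 15 = 405 dm^2
Hide B area = 28 x 22 = 616 dm^2
Total = 405 + 616 = 1021 dm^2


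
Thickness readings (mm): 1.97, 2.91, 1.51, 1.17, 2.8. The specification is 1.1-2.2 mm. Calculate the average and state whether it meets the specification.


Sum = 10.36
Average = 10.36 / 5 = 2.07 mm
Specification range: 1.1 to 2.2 mm
Within spec: Yes


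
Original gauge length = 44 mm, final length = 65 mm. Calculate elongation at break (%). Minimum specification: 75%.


Extension = 65 - 44 = 21 mm
Elongation = 21 / 44 x 100 = 47.7%
Minimum required: 75%
Meets specification: No


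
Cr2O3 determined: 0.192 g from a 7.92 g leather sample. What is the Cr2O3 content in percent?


Cr2O3% = 0.192 / 7.92 x 100
Cr2O3% = 2.42%


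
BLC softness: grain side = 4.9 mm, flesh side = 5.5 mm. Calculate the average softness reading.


Average = (4.9 + 5.5) / 2
Average = 5.20 mm


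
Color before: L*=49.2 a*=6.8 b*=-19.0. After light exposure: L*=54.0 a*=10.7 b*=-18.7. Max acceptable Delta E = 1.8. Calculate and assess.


Delta E = 6.19
Passes: No

dL = 4.8, da = 3.9, db = 0.3
dE = sqrt((4.8)^2 + (3.9)^2 + (0.3)^2) = 6.19
Max = 1.8
Passes: No


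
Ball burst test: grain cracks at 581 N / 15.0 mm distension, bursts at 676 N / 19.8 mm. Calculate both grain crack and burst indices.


Crack index = 38.7 N/mm
Burst index = 34.1 N/mm


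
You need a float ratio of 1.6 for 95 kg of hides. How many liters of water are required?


152.0 L

Water = hide weight x target ratio
Water = 95 x 1.6 = 152.0 L


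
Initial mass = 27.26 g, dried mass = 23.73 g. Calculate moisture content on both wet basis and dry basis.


Moisture lost = 27.26 - 23.73 = 3.53 g
Wet basis MC = 3.53 / 27.26 x 100 = 12.9%
Dry basis MC = 3.53 / 23.73 x 100 = 14.9%


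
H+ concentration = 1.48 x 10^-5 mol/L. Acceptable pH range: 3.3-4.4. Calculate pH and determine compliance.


pH = 4.83
Compliant: No

pH = -log10(1.48 x 10^-5) = 4.83
Range: 3.3 to 4.4
Compliant: No


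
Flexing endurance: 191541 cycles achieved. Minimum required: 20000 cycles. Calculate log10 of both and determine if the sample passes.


Achieved: log10 = 5.28
Required: log10 = 4.30
Passes: Yes

log10(191541) = 5.28
log10(20000) = 4.30
Passes: Yes


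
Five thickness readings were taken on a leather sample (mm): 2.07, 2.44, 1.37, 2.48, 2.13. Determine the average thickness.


Sum = 2.07 + 2.44 + 1.37 + 2.48 + 2.13 = 10.49
Average = 10.49 / 5 = 2.10 mm


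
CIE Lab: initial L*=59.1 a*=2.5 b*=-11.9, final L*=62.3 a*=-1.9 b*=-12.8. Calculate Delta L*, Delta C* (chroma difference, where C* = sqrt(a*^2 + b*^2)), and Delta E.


Delta L* = 3.2
Delta C* = 0.78
Delta E = 5.51


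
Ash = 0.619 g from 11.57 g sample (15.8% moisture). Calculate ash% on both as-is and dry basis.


As-is ash = 5.35%
Dry-basis ash = 6.35%

As-is ash% = 0.619 / 11.57 x 100 = 5.35%
Dry mass = 11.57 x (100 - 15.8) / 100 = 9.74194 g
Dry-basis ash% = 0.619 / 9.74194 x 100 = 6.35%


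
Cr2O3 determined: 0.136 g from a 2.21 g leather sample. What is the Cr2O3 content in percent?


6.15%

Cr2O3% = 0.136 / 2.21 x 100
Cr2O3% = 6.15%


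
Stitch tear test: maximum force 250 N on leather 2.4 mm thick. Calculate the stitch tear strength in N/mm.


104.2 N/mm


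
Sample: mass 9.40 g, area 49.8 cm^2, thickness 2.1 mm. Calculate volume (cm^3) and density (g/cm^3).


Thickness in cm = 2.1 / 10 = 0.21 cm
Volume = 49.8 x 0.21 = 10.458 cm^3
Density = 9.40 / 10.458 = 0.899 g/cm^3


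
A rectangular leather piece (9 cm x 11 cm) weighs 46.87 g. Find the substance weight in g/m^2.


Area = 9 x 11 = 99 cm^2
SW = 46.87 / 99 x 10000 = 4734.3 g/m^2


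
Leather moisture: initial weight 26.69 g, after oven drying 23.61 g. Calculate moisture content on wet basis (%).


Moisture = 26.69 - 23.61 = 3.08 g
MC = 3.08 / 26.69 x 100 = 11.5%


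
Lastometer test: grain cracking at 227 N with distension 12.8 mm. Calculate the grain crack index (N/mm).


17.7 N/mm


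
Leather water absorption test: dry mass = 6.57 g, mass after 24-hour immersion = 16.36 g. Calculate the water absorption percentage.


Water absorbed = 16.36 - 6.57 = 9.79 g
WA% = 9.79 / 6.57 x 100 = 149.0%


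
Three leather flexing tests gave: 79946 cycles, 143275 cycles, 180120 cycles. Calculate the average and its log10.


Average = 134447 cycles
log10 = 5.13

Average = (79946 + 143275 + 180120) / 3 = 134447 cycles
log10(134447) = 5.13


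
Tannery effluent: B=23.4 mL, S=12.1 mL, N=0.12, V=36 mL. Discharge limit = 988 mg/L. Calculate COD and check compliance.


COD = (23.4 - 12.1) x 0.12 x 8000 / 36 = 301.3 mg/L
Limit: 988 mg/L
Compliant: Yes


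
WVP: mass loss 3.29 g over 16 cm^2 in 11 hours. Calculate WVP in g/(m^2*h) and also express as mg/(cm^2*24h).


WVP = 3.29 / (16 x 11) x 10000 = 186.93 g/(m^2*h)
Mass loss in mg = 3.29 x 1000 = 3290 mg
Per cm^2 per 24h in mg: 3290 x 24 / (16 x 11) = 78960 / 176 = 448.64 mg/(cm^2*24h)


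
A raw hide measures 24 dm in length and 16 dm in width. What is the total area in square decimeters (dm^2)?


384 dm^2

Area = length x width
Area = 24 x 16 = 384 dm^2


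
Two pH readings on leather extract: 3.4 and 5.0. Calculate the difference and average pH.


Difference = 1.6
Average pH = 4.20

Difference = |3.4 - 5.0| = 1.6
Average = (3.4 + 5.0) / 2 = 4.20


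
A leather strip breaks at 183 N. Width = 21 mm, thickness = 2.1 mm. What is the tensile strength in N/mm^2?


4.15 N/mm^2

Cross-sectional area = 21 x 2.1 = 44.1 mm^2
Tensile strength = 183 / 44.1 = 4.15 N/mm^2


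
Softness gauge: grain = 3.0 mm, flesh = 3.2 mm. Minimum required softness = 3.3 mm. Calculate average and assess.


Average softness = 3.10 mm
Meets requirement: No


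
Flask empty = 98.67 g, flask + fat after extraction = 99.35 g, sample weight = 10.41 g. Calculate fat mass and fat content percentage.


Fat mass = 99.35 - 98.67 = 0.68 g
Fat% = 0.68 / 10.41 x 100 = 6.5%


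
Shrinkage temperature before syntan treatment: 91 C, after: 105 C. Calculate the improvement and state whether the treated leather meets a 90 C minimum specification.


Improvement = 105 - 91 = 14 C
Spec check: 105 C >= 90 C? Yes


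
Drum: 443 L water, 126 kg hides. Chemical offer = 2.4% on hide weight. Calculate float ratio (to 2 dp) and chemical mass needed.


Float ratio = 443 / 126 = 3.52
Chemical = 126 x 2.4 / 100 = 3.024 kg


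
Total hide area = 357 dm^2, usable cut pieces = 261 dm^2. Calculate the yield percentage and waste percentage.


Yield = 261 / 357 x 100 = 73.1%
Waste = 357 - 261 = 96 dm^2
Waste% = 100 - 73.1 = 26.9%


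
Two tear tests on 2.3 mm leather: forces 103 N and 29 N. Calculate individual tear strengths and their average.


Tear 1 = 103 / 2.3 = 44.8 N/mm
Tear 2 = 29 / 2.3 = 12.6 N/mm
Average = (44.8 + 12.6) / 2 = 28.7 N/mm


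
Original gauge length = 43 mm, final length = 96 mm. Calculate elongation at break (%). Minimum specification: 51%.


Elongation = 123.3%
Meets spec: Yes

Extension = 96 - 43 = 53 mm
Elongation = 53 / 43 x 100 = 123.3%
Minimum required: 51%
Meets specification: Yes


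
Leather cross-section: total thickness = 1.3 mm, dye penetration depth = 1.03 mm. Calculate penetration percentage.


Penetration% = 1.03 / 1.3 x 100
Penetration = 79.2%


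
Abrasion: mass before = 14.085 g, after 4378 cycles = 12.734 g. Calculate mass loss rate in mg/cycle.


0.309 mg/cycle


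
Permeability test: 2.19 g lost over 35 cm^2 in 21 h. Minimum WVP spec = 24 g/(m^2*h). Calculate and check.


WVP = 2.19 / (35 x 21) x 10000 = 29.80 g/(m^2*h)
Minimum: 24 g/(m^2*h)
Meets spec: Yes


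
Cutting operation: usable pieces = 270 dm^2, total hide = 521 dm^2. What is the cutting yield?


51.8%

Yield = usable / total x 100
Yield = 270 / 521 x 100 = 51.8%


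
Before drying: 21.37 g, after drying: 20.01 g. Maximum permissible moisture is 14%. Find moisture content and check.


MC = (21.37 - 20.01) / 21.37 x 100 = 6.4%
Maximum: 14%
Acceptable: Yes


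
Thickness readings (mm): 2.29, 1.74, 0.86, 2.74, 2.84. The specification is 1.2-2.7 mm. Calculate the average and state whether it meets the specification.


Sum = 10.47
Average = 10.47 / 5 = 2.09 mm
Specification range: 1.2 to 2.7 mm
Within spec: Yes


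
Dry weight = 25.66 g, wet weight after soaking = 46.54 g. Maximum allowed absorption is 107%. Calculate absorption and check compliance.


WA = (46.54 - 25.66) / 25.66 x 100 = 81.4%
Maximum allowed: 107%
Compliant: Yes


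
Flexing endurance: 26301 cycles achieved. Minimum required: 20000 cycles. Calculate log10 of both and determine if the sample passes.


log10(26301) = 4.42
log10(20000) = 4.30
Passes: Yes


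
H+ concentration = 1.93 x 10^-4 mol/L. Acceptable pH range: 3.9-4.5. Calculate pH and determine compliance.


pH = -log10(1.93 x 10^-4) = 3.71
Range: 3.9 to 4.5
Compliant: No


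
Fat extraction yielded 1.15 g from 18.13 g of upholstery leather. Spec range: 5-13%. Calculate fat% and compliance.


Fat% = 1.15 / 18.13 x 100 = 6.3%
Spec range: 5-13%
Compliant: Yes


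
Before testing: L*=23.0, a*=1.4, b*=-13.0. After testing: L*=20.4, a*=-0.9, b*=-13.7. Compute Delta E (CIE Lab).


Delta E = 3.54

dL = 20.4 - 23.0 = -2.6
da = -0.9 - 1.4 = -2.3
db = -13.7 - (-13.0) = -0.7
dE = sqrt((-2.6)^2 + (-2.3)^2 + (-0.7)^2) = 3.54


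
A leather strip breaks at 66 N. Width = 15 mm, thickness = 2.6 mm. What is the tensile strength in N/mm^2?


Cross-sectional area = 15 x 2.6 = 39.0 mm^2
Tensile strength = 66 / 39.0 = 1.69 N/mm^2


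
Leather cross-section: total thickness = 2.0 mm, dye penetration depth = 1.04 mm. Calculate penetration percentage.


Penetration% = 1.04 / 2.0 x 100
Penetration = 52.0%


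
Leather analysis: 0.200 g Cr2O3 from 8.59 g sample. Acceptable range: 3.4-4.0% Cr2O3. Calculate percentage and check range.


Cr2O3 = 2.33%
Within range: No


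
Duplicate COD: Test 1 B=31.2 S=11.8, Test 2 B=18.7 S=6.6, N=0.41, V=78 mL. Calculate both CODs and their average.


COD1 = (31.2 - 11.8) x 0.41 x 8000 / 78 = 815.8 mg/L
COD2 = (18.7 - 6.6) x 0.41 x 8000 / 78 = 508.8 mg/L
Average = (815.8 + 508.8) / 2 = 662.3 mg/L


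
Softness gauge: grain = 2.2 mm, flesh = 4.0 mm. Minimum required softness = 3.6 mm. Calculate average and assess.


Average = (2.2 + 4.0) / 2 = 3.10 mm
Minimum = 3.6 mm
Meets requirement: No


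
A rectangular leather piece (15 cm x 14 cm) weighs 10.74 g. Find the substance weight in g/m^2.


511.4 g/m^2

Area = 15 x 14 = 210 cm^2
SW = 10.74 / 210 x 10000 = 511.4 g/m^2


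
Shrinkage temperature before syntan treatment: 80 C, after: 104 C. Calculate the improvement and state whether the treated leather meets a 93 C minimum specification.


Improvement = 104 - 80 = 24 C
Spec check: 104 C >= 93 C? Yes


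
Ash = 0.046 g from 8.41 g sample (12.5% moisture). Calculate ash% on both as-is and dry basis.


As-is ash% = 0.046 / 8.41 x 100 = 0.55%
Dry mass = 8.41 x (100 - 12.5) / 100 = 7.35875 g
Dry-basis ash% = 0.046 / 7.35875 x 100 = 0.63%


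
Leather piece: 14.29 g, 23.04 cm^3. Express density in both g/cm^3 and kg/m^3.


0.620 g/cm^3
620 kg/m^3


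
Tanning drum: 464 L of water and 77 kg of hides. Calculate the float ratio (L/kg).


Float ratio = water / hide weight
Ratio = 464 / 77 = 6.0


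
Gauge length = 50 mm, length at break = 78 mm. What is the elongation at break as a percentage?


56.0%

Extension = 78 - 50 = 28 mm
Elongation = 28 / 50 x 100 = 56.0%


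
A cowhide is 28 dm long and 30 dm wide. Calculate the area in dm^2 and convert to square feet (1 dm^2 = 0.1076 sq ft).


840 dm^2
90.38 sq ft


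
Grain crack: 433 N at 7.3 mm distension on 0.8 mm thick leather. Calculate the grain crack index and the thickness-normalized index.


Crack index = 59.3 N/mm
Normalized index = 74.1 N/mm per mm

Crack index = 433 / 7.3 = 59.3 N/mm
Normalized = 59.3 / 0.8 = 74.1 N/mm per mm


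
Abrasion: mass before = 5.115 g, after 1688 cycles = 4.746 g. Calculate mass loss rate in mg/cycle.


Mass loss = 5.115 - 4.746 = 0.369 g
Rate = 0.369 / 1688 x 1000 = 0.219 mg/cycle


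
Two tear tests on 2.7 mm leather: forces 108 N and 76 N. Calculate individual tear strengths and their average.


Tear 1 = 40.0 N/mm
Tear 2 = 28.1 N/mm
Average = 34.1 N/mm


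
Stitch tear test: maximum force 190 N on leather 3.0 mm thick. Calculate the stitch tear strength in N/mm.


63.3 N/mm

Stitch tear strength = force / thickness
STS = 190 / 3.0 = 63.3 N/mm


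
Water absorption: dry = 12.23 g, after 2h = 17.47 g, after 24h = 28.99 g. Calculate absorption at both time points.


WA (2h) = (17.47 - 12.23) / 12.23 x 100 = 42.8%
WA (24h) = (28.99 - 12.23) / 12.23 x 100 = 137.0%


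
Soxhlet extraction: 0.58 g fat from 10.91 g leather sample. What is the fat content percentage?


Fat content = 0.58 / 10.91 x 100
Fat = 5.3%
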